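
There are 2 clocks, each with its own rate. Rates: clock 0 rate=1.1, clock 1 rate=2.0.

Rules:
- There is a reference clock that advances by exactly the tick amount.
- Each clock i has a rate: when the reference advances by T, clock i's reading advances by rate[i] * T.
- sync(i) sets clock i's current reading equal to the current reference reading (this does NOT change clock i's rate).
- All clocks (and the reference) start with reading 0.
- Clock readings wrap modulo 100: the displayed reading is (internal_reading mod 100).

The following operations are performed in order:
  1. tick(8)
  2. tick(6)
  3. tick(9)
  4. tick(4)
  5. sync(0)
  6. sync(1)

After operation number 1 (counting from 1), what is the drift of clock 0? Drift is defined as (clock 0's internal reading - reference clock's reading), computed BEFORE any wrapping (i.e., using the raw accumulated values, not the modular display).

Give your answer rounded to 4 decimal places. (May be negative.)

After op 1 tick(8): ref=8.0000 raw=[8.8000 16.0000]
Drift of clock 0 after op 1: 8.8000 - 8.0000 = 0.8000

Answer: 0.8000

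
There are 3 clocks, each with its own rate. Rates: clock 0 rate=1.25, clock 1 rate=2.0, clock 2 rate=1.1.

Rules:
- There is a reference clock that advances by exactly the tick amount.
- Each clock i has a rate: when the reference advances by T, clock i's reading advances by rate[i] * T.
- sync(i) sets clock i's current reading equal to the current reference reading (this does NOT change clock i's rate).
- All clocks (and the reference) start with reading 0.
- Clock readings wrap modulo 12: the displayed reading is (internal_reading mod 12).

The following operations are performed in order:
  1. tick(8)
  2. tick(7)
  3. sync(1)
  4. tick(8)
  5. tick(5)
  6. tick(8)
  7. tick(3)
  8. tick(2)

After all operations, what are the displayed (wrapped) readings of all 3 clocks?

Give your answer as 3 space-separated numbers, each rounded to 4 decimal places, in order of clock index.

After op 1 tick(8): ref=8.0000 raw=[10.0000 16.0000 8.8000]
After op 2 tick(7): ref=15.0000 raw=[18.7500 30.0000 16.5000]
After op 3 sync(1): ref=15.0000 raw=[18.7500 15.0000 16.5000]
After op 4 tick(8): ref=23.0000 raw=[28.7500 31.0000 25.3000]
After op 5 tick(5): ref=28.0000 raw=[35.0000 41.0000 30.8000]
After op 6 tick(8): ref=36.0000 raw=[45.0000 57.0000 39.6000]
After op 7 tick(3): ref=39.0000 raw=[48.7500 63.0000 42.9000]
After op 8 tick(2): ref=41.0000 raw=[51.2500 67.0000 45.1000]
Wrap final raw readings (mod 12): 51.2500 mod 12 = 3.2500; 67.0000 mod 12 = 7.0000; 45.1000 mod 12 = 9.1000

Answer: 3.2500 7.0000 9.1000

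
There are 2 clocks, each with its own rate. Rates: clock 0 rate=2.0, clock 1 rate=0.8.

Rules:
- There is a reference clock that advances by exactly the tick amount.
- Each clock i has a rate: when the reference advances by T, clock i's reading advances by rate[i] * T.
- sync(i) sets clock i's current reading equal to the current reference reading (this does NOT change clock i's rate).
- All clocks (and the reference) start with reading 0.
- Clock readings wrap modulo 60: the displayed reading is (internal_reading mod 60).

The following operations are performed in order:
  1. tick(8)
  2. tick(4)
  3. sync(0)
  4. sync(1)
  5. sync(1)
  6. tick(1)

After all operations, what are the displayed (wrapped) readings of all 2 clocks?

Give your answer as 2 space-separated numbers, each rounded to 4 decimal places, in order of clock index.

Answer: 14.0000 12.8000

Derivation:
After op 1 tick(8): ref=8.0000 raw=[16.0000 6.4000]
After op 2 tick(4): ref=12.0000 raw=[24.0000 9.6000]
After op 3 sync(0): ref=12.0000 raw=[12.0000 9.6000]
After op 4 sync(1): ref=12.0000 raw=[12.0000 12.0000]
After op 5 sync(1): ref=12.0000 raw=[12.0000 12.0000]
After op 6 tick(1): ref=13.0000 raw=[14.0000 12.8000]
Wrap final raw readings (mod 60): 14.0000 mod 60 = 14.0000; 12.8000 mod 60 = 12.8000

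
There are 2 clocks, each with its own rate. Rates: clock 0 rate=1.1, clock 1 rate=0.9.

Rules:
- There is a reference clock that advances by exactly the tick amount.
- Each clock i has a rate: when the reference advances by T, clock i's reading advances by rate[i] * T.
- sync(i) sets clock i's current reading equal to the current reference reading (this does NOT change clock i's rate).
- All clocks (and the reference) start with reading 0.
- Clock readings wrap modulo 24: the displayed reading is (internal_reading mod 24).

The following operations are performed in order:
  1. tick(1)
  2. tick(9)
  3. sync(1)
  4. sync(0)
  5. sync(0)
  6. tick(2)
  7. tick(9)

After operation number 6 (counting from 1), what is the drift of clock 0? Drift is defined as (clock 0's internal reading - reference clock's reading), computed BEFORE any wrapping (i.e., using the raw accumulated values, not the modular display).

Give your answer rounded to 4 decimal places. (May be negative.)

After op 1 tick(1): ref=1.0000 raw=[1.1000 0.9000]
After op 2 tick(9): ref=10.0000 raw=[11.0000 9.0000]
After op 3 sync(1): ref=10.0000 raw=[11.0000 10.0000]
After op 4 sync(0): ref=10.0000 raw=[10.0000 10.0000]
After op 5 sync(0): ref=10.0000 raw=[10.0000 10.0000]
After op 6 tick(2): ref=12.0000 raw=[12.2000 11.8000]
Drift of clock 0 after op 6: 12.2000 - 12.0000 = 0.2000

Answer: 0.2000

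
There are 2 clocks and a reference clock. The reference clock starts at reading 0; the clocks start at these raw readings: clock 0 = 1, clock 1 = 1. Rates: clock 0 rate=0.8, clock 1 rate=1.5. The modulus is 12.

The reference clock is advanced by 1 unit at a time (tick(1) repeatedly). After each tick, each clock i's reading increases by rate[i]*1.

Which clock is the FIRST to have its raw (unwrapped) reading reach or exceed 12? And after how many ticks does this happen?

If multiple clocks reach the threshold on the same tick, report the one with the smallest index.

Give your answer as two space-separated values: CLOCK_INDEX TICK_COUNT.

clock 0: start=1, rate=0.8, needs 12-1 = 11; ticks = ceil(11/0.8) = ceil(13.7500) = 14; reading at tick 14 = 1 + 0.8*14 = 12.2000
clock 1: start=1, rate=1.5, needs 12-1 = 11; ticks = ceil(11/1.5) = ceil(7.3333) = 8; reading at tick 8 = 1 + 1.5*8 = 13.0000
Minimum tick count = 8; winners = [1]; smallest index = 1

Answer: 1 8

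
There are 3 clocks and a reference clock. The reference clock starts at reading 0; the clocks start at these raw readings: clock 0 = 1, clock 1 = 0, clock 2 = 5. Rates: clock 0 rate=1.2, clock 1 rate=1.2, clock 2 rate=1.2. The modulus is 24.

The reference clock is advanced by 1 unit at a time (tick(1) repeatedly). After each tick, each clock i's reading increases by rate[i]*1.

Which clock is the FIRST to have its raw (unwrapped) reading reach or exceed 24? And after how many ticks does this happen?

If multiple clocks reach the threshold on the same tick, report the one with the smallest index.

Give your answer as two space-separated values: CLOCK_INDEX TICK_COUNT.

Answer: 2 16

Derivation:
clock 0: start=1, rate=1.2, needs 24-1 = 23; ticks = ceil(23/1.2) = ceil(19.1667) = 20; reading at tick 20 = 1 + 1.2*20 = 25.0000
clock 1: start=0, rate=1.2, needs 24-0 = 24; ticks = ceil(24/1.2) = ceil(20.0000) = 20; reading at tick 20 = 0 + 1.2*20 = 24.0000
clock 2: start=5, rate=1.2, needs 24-5 = 19; ticks = ceil(19/1.2) = ceil(15.8333) = 16; reading at tick 16 = 5 + 1.2*16 = 24.2000
Minimum tick count = 16; winners = [2]; smallest index = 2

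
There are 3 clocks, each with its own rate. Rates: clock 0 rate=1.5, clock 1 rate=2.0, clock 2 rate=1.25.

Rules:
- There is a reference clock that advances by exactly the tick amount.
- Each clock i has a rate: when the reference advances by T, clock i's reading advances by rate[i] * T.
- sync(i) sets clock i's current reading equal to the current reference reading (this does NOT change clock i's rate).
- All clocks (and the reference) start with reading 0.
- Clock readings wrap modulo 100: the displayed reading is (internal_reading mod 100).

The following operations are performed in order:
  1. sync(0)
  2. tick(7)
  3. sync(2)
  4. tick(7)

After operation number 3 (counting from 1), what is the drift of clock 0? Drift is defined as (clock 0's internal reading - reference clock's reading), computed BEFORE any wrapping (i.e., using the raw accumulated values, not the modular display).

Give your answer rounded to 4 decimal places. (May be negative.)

After op 1 sync(0): ref=0.0000 raw=[0.0000 0.0000 0.0000]
After op 2 tick(7): ref=7.0000 raw=[10.5000 14.0000 8.7500]
After op 3 sync(2): ref=7.0000 raw=[10.5000 14.0000 7.0000]
Drift of clock 0 after op 3: 10.5000 - 7.0000 = 3.5000

Answer: 3.5000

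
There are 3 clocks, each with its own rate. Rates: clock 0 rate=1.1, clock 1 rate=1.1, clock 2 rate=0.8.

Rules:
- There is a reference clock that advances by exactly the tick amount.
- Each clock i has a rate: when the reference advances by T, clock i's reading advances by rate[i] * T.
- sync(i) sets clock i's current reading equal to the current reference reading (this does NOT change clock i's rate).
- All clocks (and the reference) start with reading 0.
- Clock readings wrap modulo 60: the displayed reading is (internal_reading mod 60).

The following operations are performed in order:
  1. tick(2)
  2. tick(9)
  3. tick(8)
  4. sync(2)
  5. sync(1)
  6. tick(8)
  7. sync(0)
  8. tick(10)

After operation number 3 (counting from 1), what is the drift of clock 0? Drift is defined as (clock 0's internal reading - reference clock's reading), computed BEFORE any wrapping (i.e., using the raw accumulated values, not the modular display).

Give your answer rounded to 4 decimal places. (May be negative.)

Answer: 1.9000

Derivation:
After op 1 tick(2): ref=2.0000 raw=[2.2000 2.2000 1.6000]
After op 2 tick(9): ref=11.0000 raw=[12.1000 12.1000 8.8000]
After op 3 tick(8): ref=19.0000 raw=[20.9000 20.9000 15.2000]
Drift of clock 0 after op 3: 20.9000 - 19.0000 = 1.9000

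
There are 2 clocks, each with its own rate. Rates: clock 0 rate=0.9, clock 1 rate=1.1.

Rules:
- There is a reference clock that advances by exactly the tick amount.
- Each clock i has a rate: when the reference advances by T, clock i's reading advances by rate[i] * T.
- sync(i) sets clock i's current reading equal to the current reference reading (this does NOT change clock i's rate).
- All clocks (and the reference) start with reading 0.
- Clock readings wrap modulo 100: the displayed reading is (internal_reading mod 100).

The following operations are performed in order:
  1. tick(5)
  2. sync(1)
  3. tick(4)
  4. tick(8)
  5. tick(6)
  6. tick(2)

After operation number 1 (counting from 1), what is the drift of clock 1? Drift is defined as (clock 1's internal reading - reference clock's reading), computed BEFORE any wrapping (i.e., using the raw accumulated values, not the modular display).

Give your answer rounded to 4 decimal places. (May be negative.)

After op 1 tick(5): ref=5.0000 raw=[4.5000 5.5000]
Drift of clock 1 after op 1: 5.5000 - 5.0000 = 0.5000

Answer: 0.5000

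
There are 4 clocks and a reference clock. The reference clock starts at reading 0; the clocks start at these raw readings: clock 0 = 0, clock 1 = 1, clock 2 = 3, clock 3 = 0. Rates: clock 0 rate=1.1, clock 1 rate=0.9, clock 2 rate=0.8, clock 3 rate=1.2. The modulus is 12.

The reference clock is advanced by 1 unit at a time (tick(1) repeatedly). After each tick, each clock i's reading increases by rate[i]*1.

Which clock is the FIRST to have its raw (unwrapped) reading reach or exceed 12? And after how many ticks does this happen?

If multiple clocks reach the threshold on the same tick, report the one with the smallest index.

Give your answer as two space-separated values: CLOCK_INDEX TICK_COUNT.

clock 0: start=0, rate=1.1, needs 12-0 = 12; ticks = ceil(12/1.1) = ceil(10.9091) = 11; reading at tick 11 = 0 + 1.1*11 = 12.1000
clock 1: start=1, rate=0.9, needs 12-1 = 11; ticks = ceil(11/0.9) = ceil(12.2222) = 13; reading at tick 13 = 1 + 0.9*13 = 12.7000
clock 2: start=3, rate=0.8, needs 12-3 = 9; ticks = ceil(9/0.8) = ceil(11.2500) = 12; reading at tick 12 = 3 + 0.8*12 = 12.6000
clock 3: start=0, rate=1.2, needs 12-0 = 12; ticks = ceil(12/1.2) = ceil(10.0000) = 10; reading at tick 10 = 0 + 1.2*10 = 12.0000
Minimum tick count = 10; winners = [3]; smallest index = 3

Answer: 3 10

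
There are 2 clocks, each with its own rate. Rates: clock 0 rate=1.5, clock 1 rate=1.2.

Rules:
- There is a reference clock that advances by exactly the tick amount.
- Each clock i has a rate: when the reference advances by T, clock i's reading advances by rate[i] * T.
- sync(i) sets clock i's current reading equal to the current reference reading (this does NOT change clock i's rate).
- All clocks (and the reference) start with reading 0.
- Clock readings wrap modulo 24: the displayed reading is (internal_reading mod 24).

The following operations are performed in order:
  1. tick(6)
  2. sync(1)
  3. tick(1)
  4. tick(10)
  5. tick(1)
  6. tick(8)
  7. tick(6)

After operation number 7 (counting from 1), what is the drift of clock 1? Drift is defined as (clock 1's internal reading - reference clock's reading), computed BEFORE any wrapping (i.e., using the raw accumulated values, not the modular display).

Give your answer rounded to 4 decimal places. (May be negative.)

After op 1 tick(6): ref=6.0000 raw=[9.0000 7.2000]
After op 2 sync(1): ref=6.0000 raw=[9.0000 6.0000]
After op 3 tick(1): ref=7.0000 raw=[10.5000 7.2000]
After op 4 tick(10): ref=17.0000 raw=[25.5000 19.2000]
After op 5 tick(1): ref=18.0000 raw=[27.0000 20.4000]
After op 6 tick(8): ref=26.0000 raw=[39.0000 30.0000]
After op 7 tick(6): ref=32.0000 raw=[48.0000 37.2000]
Drift of clock 1 after op 7: 37.2000 - 32.0000 = 5.2000

Answer: 5.2000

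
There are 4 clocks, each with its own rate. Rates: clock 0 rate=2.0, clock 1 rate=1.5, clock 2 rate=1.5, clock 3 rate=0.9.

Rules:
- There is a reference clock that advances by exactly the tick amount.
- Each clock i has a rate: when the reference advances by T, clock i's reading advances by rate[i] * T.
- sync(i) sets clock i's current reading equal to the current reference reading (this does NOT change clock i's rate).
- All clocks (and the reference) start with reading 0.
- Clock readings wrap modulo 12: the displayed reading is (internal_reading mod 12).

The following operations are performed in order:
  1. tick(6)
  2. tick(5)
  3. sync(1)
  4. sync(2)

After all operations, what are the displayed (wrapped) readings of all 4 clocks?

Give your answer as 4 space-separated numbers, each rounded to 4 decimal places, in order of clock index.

After op 1 tick(6): ref=6.0000 raw=[12.0000 9.0000 9.0000 5.4000]
After op 2 tick(5): ref=11.0000 raw=[22.0000 16.5000 16.5000 9.9000]
After op 3 sync(1): ref=11.0000 raw=[22.0000 11.0000 16.5000 9.9000]
After op 4 sync(2): ref=11.0000 raw=[22.0000 11.0000 11.0000 9.9000]
Wrap final raw readings (mod 12): 22.0000 mod 12 = 10.0000; 11.0000 mod 12 = 11.0000; 11.0000 mod 12 = 11.0000; 9.9000 mod 12 = 9.9000

Answer: 10.0000 11.0000 11.0000 9.9000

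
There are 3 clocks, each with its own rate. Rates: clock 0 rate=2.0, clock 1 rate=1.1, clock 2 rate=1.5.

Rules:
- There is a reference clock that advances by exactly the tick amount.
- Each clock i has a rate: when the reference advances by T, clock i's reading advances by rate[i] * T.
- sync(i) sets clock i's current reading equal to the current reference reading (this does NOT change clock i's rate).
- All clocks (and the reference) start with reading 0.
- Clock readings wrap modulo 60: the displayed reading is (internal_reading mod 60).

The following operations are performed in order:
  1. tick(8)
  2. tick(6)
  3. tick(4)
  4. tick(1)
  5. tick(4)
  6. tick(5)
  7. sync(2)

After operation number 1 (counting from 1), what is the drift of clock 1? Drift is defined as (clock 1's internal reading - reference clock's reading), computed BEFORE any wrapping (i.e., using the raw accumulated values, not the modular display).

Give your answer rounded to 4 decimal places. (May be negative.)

After op 1 tick(8): ref=8.0000 raw=[16.0000 8.8000 12.0000]
Drift of clock 1 after op 1: 8.8000 - 8.0000 = 0.8000

Answer: 0.8000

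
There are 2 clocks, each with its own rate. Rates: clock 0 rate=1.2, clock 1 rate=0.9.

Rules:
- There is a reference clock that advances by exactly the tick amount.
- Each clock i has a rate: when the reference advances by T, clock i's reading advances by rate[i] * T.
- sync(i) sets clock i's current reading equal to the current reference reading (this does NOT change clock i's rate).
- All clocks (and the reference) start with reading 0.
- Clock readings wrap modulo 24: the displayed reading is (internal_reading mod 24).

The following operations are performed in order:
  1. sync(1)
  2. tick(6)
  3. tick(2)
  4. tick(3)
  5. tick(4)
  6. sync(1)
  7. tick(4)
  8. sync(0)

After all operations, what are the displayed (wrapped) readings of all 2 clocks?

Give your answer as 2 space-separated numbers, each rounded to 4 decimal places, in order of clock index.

After op 1 sync(1): ref=0.0000 raw=[0.0000 0.0000]
After op 2 tick(6): ref=6.0000 raw=[7.2000 5.4000]
After op 3 tick(2): ref=8.0000 raw=[9.6000 7.2000]
After op 4 tick(3): ref=11.0000 raw=[13.2000 9.9000]
After op 5 tick(4): ref=15.0000 raw=[18.0000 13.5000]
After op 6 sync(1): ref=15.0000 raw=[18.0000 15.0000]
After op 7 tick(4): ref=19.0000 raw=[22.8000 18.6000]
After op 8 sync(0): ref=19.0000 raw=[19.0000 18.6000]
Wrap final raw readings (mod 24): 19.0000 mod 24 = 19.0000; 18.6000 mod 24 = 18.6000

Answer: 19.0000 18.6000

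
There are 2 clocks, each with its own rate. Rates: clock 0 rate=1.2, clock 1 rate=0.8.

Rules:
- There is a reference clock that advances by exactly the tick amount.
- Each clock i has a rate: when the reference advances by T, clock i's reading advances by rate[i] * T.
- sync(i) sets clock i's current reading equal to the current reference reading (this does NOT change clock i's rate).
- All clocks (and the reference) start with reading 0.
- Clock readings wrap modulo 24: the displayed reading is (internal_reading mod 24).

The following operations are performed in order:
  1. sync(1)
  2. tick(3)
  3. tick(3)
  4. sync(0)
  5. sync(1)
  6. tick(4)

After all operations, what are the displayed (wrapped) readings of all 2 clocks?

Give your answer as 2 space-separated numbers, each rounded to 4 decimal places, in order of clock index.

After op 1 sync(1): ref=0.0000 raw=[0.0000 0.0000]
After op 2 tick(3): ref=3.0000 raw=[3.6000 2.4000]
After op 3 tick(3): ref=6.0000 raw=[7.2000 4.8000]
After op 4 sync(0): ref=6.0000 raw=[6.0000 4.8000]
After op 5 sync(1): ref=6.0000 raw=[6.0000 6.0000]
After op 6 tick(4): ref=10.0000 raw=[10.8000 9.2000]
Wrap final raw readings (mod 24): 10.8000 mod 24 = 10.8000; 9.2000 mod 24 = 9.2000

Answer: 10.8000 9.2000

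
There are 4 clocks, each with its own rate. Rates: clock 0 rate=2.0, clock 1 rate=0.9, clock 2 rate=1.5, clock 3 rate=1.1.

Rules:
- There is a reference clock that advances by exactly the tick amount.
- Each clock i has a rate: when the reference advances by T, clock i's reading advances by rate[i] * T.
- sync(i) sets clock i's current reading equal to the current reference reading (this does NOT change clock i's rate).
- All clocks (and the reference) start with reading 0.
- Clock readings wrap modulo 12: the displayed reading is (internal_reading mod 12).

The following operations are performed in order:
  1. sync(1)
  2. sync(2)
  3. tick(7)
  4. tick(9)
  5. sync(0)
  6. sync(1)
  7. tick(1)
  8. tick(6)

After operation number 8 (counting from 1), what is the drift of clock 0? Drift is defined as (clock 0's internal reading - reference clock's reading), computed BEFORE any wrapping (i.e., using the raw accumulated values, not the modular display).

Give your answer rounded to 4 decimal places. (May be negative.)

Answer: 7.0000

Derivation:
After op 1 sync(1): ref=0.0000 raw=[0.0000 0.0000 0.0000 0.0000]
After op 2 sync(2): ref=0.0000 raw=[0.0000 0.0000 0.0000 0.0000]
After op 3 tick(7): ref=7.0000 raw=[14.0000 6.3000 10.5000 7.7000]
After op 4 tick(9): ref=16.0000 raw=[32.0000 14.4000 24.0000 17.6000]
After op 5 sync(0): ref=16.0000 raw=[16.0000 14.4000 24.0000 17.6000]
After op 6 sync(1): ref=16.0000 raw=[16.0000 16.0000 24.0000 17.6000]
After op 7 tick(1): ref=17.0000 raw=[18.0000 16.9000 25.5000 18.7000]
After op 8 tick(6): ref=23.0000 raw=[30.0000 22.3000 34.5000 25.3000]
Drift of clock 0 after op 8: 30.0000 - 23.0000 = 7.0000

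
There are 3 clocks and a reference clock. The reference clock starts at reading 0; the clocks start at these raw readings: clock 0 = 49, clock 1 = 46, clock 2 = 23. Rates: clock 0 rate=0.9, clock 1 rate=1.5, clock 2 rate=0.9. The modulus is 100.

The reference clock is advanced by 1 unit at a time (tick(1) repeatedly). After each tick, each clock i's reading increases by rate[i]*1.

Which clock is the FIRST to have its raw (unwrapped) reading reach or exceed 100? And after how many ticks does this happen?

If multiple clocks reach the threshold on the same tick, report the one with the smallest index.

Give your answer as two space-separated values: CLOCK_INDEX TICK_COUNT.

Answer: 1 36

Derivation:
clock 0: start=49, rate=0.9, needs 100-49 = 51; ticks = ceil(51/0.9) = ceil(56.6667) = 57; reading at tick 57 = 49 + 0.9*57 = 100.3000
clock 1: start=46, rate=1.5, needs 100-46 = 54; ticks = ceil(54/1.5) = ceil(36.0000) = 36; reading at tick 36 = 46 + 1.5*36 = 100.0000
clock 2: start=23, rate=0.9, needs 100-23 = 77; ticks = ceil(77/0.9) = ceil(85.5556) = 86; reading at tick 86 = 23 + 0.9*86 = 100.4000
Minimum tick count = 36; winners = [1]; smallest index = 1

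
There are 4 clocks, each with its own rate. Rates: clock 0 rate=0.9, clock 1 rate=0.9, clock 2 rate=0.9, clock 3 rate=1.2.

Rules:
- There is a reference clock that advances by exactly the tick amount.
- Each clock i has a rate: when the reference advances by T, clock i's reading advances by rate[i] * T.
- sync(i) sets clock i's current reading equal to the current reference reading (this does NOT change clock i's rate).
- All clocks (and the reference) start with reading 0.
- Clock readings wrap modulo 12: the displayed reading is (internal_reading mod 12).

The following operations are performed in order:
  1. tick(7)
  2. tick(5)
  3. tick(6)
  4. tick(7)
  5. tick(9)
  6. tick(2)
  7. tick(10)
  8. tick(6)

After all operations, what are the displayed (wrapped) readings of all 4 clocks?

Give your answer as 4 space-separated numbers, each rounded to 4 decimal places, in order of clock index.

After op 1 tick(7): ref=7.0000 raw=[6.3000 6.3000 6.3000 8.4000]
After op 2 tick(5): ref=12.0000 raw=[10.8000 10.8000 10.8000 14.4000]
After op 3 tick(6): ref=18.0000 raw=[16.2000 16.2000 16.2000 21.6000]
After op 4 tick(7): ref=25.0000 raw=[22.5000 22.5000 22.5000 30.0000]
After op 5 tick(9): ref=34.0000 raw=[30.6000 30.6000 30.6000 40.8000]
After op 6 tick(2): ref=36.0000 raw=[32.4000 32.4000 32.4000 43.2000]
After op 7 tick(10): ref=46.0000 raw=[41.4000 41.4000 41.4000 55.2000]
After op 8 tick(6): ref=52.0000 raw=[46.8000 46.8000 46.8000 62.4000]
Wrap final raw readings (mod 12): 46.8000 mod 12 = 10.8000; 46.8000 mod 12 = 10.8000; 46.8000 mod 12 = 10.8000; 62.4000 mod 12 = 2.4000

Answer: 10.8000 10.8000 10.8000 2.4000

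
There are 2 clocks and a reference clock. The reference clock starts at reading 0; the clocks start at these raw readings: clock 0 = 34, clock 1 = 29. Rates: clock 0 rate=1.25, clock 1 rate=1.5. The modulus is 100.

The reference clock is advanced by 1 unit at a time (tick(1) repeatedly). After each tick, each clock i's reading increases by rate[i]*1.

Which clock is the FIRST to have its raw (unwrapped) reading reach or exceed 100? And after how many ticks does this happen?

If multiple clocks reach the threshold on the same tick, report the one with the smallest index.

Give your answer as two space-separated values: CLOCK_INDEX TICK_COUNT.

clock 0: start=34, rate=1.25, needs 100-34 = 66; ticks = ceil(66/1.25) = ceil(52.8000) = 53; reading at tick 53 = 34 + 1.25*53 = 100.2500
clock 1: start=29, rate=1.5, needs 100-29 = 71; ticks = ceil(71/1.5) = ceil(47.3333) = 48; reading at tick 48 = 29 + 1.5*48 = 101.0000
Minimum tick count = 48; winners = [1]; smallest index = 1

Answer: 1 48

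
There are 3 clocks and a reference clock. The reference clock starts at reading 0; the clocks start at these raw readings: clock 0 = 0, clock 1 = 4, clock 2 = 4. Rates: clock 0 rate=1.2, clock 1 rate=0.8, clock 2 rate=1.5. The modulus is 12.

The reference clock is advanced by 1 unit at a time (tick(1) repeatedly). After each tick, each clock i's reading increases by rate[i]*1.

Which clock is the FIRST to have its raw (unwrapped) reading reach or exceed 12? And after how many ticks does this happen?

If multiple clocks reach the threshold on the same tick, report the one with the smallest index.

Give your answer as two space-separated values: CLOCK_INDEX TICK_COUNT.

Answer: 2 6

Derivation:
clock 0: start=0, rate=1.2, needs 12-0 = 12; ticks = ceil(12/1.2) = ceil(10.0000) = 10; reading at tick 10 = 0 + 1.2*10 = 12.0000
clock 1: start=4, rate=0.8, needs 12-4 = 8; ticks = ceil(8/0.8) = ceil(10.0000) = 10; reading at tick 10 = 4 + 0.8*10 = 12.0000
clock 2: start=4, rate=1.5, needs 12-4 = 8; ticks = ceil(8/1.5) = ceil(5.3333) = 6; reading at tick 6 = 4 + 1.5*6 = 13.0000
Minimum tick count = 6; winners = [2]; smallest index = 2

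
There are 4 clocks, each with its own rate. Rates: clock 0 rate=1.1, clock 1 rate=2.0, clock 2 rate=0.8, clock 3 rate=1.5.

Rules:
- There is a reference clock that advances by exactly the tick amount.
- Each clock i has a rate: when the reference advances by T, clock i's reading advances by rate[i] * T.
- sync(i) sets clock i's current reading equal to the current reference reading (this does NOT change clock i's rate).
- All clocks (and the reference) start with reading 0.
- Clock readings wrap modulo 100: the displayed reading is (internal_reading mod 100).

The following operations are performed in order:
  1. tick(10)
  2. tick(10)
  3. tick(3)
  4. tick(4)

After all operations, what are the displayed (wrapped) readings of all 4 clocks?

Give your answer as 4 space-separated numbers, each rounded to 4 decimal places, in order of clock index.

Answer: 29.7000 54.0000 21.6000 40.5000

Derivation:
After op 1 tick(10): ref=10.0000 raw=[11.0000 20.0000 8.0000 15.0000]
After op 2 tick(10): ref=20.0000 raw=[22.0000 40.0000 16.0000 30.0000]
After op 3 tick(3): ref=23.0000 raw=[25.3000 46.0000 18.4000 34.5000]
After op 4 tick(4): ref=27.0000 raw=[29.7000 54.0000 21.6000 40.5000]
Wrap final raw readings (mod 100): 29.7000 mod 100 = 29.7000; 54.0000 mod 100 = 54.0000; 21.6000 mod 100 = 21.6000; 40.5000 mod 100 = 40.5000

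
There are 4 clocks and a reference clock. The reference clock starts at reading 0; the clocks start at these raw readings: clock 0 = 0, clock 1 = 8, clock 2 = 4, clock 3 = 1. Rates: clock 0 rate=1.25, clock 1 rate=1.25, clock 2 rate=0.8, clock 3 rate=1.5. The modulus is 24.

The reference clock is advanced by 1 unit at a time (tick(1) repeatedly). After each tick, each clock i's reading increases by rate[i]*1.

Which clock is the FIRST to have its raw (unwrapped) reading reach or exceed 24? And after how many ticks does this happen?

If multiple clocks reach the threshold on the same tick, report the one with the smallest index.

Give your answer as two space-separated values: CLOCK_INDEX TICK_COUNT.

Answer: 1 13

Derivation:
clock 0: start=0, rate=1.25, needs 24-0 = 24; ticks = ceil(24/1.25) = ceil(19.2000) = 20; reading at tick 20 = 0 + 1.25*20 = 25.0000
clock 1: start=8, rate=1.25, needs 24-8 = 16; ticks = ceil(16/1.25) = ceil(12.8000) = 13; reading at tick 13 = 8 + 1.25*13 = 24.2500
clock 2: start=4, rate=0.8, needs 24-4 = 20; ticks = ceil(20/0.8) = ceil(25.0000) = 25; reading at tick 25 = 4 + 0.8*25 = 24.0000
clock 3: start=1, rate=1.5, needs 24-1 = 23; ticks = ceil(23/1.5) = ceil(15.3333) = 16; reading at tick 16 = 1 + 1.5*16 = 25.0000
Minimum tick count = 13; winners = [1]; smallest index = 1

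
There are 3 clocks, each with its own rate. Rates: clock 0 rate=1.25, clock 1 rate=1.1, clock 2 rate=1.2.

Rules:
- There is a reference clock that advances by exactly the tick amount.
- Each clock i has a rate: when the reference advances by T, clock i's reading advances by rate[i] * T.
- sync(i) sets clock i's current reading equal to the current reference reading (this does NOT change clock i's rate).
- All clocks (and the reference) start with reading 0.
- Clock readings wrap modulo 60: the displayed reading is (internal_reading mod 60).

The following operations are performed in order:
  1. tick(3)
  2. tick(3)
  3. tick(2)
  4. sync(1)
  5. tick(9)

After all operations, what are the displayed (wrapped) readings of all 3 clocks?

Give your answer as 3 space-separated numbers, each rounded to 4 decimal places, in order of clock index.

Answer: 21.2500 17.9000 20.4000

Derivation:
After op 1 tick(3): ref=3.0000 raw=[3.7500 3.3000 3.6000]
After op 2 tick(3): ref=6.0000 raw=[7.5000 6.6000 7.2000]
After op 3 tick(2): ref=8.0000 raw=[10.0000 8.8000 9.6000]
After op 4 sync(1): ref=8.0000 raw=[10.0000 8.0000 9.6000]
After op 5 tick(9): ref=17.0000 raw=[21.2500 17.9000 20.4000]
Wrap final raw readings (mod 60): 21.2500 mod 60 = 21.2500; 17.9000 mod 60 = 17.9000; 20.4000 mod 60 = 20.4000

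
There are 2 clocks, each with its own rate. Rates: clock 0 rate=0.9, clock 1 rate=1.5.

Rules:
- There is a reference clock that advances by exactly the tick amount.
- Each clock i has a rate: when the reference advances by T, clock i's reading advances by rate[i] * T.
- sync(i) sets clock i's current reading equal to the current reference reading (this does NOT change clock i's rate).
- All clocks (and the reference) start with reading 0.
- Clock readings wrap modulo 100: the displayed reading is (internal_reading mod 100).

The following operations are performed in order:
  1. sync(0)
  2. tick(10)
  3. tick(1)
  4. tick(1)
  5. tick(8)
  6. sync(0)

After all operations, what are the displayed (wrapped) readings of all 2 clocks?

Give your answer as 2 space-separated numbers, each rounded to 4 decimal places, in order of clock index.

Answer: 20.0000 30.0000

Derivation:
After op 1 sync(0): ref=0.0000 raw=[0.0000 0.0000]
After op 2 tick(10): ref=10.0000 raw=[9.0000 15.0000]
After op 3 tick(1): ref=11.0000 raw=[9.9000 16.5000]
After op 4 tick(1): ref=12.0000 raw=[10.8000 18.0000]
After op 5 tick(8): ref=20.0000 raw=[18.0000 30.0000]
After op 6 sync(0): ref=20.0000 raw=[20.0000 30.0000]
Wrap final raw readings (mod 100): 20.0000 mod 100 = 20.0000; 30.0000 mod 100 = 30.0000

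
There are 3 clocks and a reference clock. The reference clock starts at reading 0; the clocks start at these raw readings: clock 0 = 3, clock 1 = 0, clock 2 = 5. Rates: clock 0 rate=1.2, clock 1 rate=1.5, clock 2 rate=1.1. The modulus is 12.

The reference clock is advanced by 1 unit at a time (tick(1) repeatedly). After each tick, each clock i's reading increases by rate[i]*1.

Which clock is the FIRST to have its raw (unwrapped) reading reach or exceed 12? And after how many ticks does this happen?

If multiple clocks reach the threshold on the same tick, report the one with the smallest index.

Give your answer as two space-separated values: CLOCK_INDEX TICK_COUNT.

clock 0: start=3, rate=1.2, needs 12-3 = 9; ticks = ceil(9/1.2) = ceil(7.5000) = 8; reading at tick 8 = 3 + 1.2*8 = 12.6000
clock 1: start=0, rate=1.5, needs 12-0 = 12; ticks = ceil(12/1.5) = ceil(8.0000) = 8; reading at tick 8 = 0 + 1.5*8 = 12.0000
clock 2: start=5, rate=1.1, needs 12-5 = 7; ticks = ceil(7/1.1) = ceil(6.3636) = 7; reading at tick 7 = 5 + 1.1*7 = 12.7000
Minimum tick count = 7; winners = [2]; smallest index = 2

Answer: 2 7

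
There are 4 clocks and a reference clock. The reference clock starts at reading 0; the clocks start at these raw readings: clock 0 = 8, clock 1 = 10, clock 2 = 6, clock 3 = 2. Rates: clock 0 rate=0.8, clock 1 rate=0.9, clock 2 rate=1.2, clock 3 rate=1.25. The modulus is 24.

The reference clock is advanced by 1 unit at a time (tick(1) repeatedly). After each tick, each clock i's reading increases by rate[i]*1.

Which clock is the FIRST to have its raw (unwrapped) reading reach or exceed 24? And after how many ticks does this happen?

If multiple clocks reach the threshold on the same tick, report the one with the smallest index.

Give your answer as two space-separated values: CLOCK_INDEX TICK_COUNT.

Answer: 2 15

Derivation:
clock 0: start=8, rate=0.8, needs 24-8 = 16; ticks = ceil(16/0.8) = ceil(20.0000) = 20; reading at tick 20 = 8 + 0.8*20 = 24.0000
clock 1: start=10, rate=0.9, needs 24-10 = 14; ticks = ceil(14/0.9) = ceil(15.5556) = 16; reading at tick 16 = 10 + 0.9*16 = 24.4000
clock 2: start=6, rate=1.2, needs 24-6 = 18; ticks = ceil(18/1.2) = ceil(15.0000) = 15; reading at tick 15 = 6 + 1.2*15 = 24.0000
clock 3: start=2, rate=1.25, needs 24-2 = 22; ticks = ceil(22/1.25) = ceil(17.6000) = 18; reading at tick 18 = 2 + 1.25*18 = 24.5000
Minimum tick count = 15; winners = [2]; smallest index = 2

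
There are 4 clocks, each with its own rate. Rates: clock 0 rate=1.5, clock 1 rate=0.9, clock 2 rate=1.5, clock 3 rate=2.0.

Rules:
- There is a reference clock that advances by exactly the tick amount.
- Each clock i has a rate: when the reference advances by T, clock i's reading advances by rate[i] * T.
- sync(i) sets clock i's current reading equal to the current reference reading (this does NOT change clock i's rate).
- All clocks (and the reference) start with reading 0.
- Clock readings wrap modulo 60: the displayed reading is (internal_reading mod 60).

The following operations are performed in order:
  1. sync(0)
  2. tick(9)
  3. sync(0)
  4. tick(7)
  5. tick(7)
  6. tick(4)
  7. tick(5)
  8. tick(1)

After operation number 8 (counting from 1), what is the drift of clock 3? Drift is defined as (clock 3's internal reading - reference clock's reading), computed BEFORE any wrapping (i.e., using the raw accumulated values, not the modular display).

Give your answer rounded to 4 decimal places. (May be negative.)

Answer: 33.0000

Derivation:
After op 1 sync(0): ref=0.0000 raw=[0.0000 0.0000 0.0000 0.0000]
After op 2 tick(9): ref=9.0000 raw=[13.5000 8.1000 13.5000 18.0000]
After op 3 sync(0): ref=9.0000 raw=[9.0000 8.1000 13.5000 18.0000]
After op 4 tick(7): ref=16.0000 raw=[19.5000 14.4000 24.0000 32.0000]
After op 5 tick(7): ref=23.0000 raw=[30.0000 20.7000 34.5000 46.0000]
After op 6 tick(4): ref=27.0000 raw=[36.0000 24.3000 40.5000 54.0000]
After op 7 tick(5): ref=32.0000 raw=[43.5000 28.8000 48.0000 64.0000]
After op 8 tick(1): ref=33.0000 raw=[45.0000 29.7000 49.5000 66.0000]
Drift of clock 3 after op 8: 66.0000 - 33.0000 = 33.0000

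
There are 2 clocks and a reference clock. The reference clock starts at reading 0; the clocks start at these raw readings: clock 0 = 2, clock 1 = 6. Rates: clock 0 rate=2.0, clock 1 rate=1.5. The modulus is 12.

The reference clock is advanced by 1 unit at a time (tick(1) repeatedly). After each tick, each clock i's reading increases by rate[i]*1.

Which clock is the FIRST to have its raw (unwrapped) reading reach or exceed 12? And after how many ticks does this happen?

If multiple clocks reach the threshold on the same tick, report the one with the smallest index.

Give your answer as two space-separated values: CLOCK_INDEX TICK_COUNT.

clock 0: start=2, rate=2.0, needs 12-2 = 10; ticks = ceil(10/2.0) = ceil(5.0000) = 5; reading at tick 5 = 2 + 2.0*5 = 12.0000
clock 1: start=6, rate=1.5, needs 12-6 = 6; ticks = ceil(6/1.5) = ceil(4.0000) = 4; reading at tick 4 = 6 + 1.5*4 = 12.0000
Minimum tick count = 4; winners = [1]; smallest index = 1

Answer: 1 4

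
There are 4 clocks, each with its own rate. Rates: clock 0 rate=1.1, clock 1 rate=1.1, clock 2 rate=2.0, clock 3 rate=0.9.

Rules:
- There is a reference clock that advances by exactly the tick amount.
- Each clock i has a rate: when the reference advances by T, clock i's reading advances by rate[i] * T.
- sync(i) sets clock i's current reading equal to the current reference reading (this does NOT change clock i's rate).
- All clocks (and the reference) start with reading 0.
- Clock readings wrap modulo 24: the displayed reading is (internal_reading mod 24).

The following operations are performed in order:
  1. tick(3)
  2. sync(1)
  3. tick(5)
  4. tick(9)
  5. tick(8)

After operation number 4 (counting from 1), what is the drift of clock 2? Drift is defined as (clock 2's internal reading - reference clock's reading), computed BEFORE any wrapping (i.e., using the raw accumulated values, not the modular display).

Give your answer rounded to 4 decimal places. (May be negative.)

Answer: 17.0000

Derivation:
After op 1 tick(3): ref=3.0000 raw=[3.3000 3.3000 6.0000 2.7000]
After op 2 sync(1): ref=3.0000 raw=[3.3000 3.0000 6.0000 2.7000]
After op 3 tick(5): ref=8.0000 raw=[8.8000 8.5000 16.0000 7.2000]
After op 4 tick(9): ref=17.0000 raw=[18.7000 18.4000 34.0000 15.3000]
Drift of clock 2 after op 4: 34.0000 - 17.0000 = 17.0000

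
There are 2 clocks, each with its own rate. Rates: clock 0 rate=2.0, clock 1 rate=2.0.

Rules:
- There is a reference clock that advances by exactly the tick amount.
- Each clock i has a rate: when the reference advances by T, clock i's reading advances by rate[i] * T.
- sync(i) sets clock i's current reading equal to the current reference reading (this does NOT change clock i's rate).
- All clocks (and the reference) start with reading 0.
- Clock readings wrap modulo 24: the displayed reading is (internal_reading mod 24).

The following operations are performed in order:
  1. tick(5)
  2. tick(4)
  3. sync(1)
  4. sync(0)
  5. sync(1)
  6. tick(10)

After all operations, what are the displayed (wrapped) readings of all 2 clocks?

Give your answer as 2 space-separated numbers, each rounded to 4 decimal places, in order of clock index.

After op 1 tick(5): ref=5.0000 raw=[10.0000 10.0000]
After op 2 tick(4): ref=9.0000 raw=[18.0000 18.0000]
After op 3 sync(1): ref=9.0000 raw=[18.0000 9.0000]
After op 4 sync(0): ref=9.0000 raw=[9.0000 9.0000]
After op 5 sync(1): ref=9.0000 raw=[9.0000 9.0000]
After op 6 tick(10): ref=19.0000 raw=[29.0000 29.0000]
Wrap final raw readings (mod 24): 29.0000 mod 24 = 5.0000; 29.0000 mod 24 = 5.0000

Answer: 5.0000 5.0000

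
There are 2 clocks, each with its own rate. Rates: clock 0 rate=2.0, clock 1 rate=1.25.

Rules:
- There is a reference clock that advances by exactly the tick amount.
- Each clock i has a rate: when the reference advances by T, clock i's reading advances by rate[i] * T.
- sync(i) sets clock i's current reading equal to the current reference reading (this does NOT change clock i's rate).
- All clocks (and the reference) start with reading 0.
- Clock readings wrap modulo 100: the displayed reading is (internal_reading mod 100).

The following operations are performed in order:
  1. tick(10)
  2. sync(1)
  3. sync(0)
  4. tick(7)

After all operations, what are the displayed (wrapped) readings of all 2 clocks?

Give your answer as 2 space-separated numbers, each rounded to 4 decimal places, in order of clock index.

After op 1 tick(10): ref=10.0000 raw=[20.0000 12.5000]
After op 2 sync(1): ref=10.0000 raw=[20.0000 10.0000]
After op 3 sync(0): ref=10.0000 raw=[10.0000 10.0000]
After op 4 tick(7): ref=17.0000 raw=[24.0000 18.7500]
Wrap final raw readings (mod 100): 24.0000 mod 100 = 24.0000; 18.7500 mod 100 = 18.7500

Answer: 24.0000 18.7500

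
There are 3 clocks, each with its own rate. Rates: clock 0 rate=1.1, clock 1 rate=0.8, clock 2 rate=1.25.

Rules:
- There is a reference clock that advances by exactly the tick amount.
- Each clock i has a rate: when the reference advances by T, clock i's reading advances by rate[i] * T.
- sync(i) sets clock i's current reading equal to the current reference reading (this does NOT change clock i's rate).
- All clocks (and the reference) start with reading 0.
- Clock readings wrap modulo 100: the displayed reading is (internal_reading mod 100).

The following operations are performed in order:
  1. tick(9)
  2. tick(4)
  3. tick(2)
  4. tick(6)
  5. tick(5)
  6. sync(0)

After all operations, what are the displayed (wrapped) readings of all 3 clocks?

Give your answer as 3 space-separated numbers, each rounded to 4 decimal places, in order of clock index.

Answer: 26.0000 20.8000 32.5000

Derivation:
After op 1 tick(9): ref=9.0000 raw=[9.9000 7.2000 11.2500]
After op 2 tick(4): ref=13.0000 raw=[14.3000 10.4000 16.2500]
After op 3 tick(2): ref=15.0000 raw=[16.5000 12.0000 18.7500]
After op 4 tick(6): ref=21.0000 raw=[23.1000 16.8000 26.2500]
After op 5 tick(5): ref=26.0000 raw=[28.6000 20.8000 32.5000]
After op 6 sync(0): ref=26.0000 raw=[26.0000 20.8000 32.5000]
Wrap final raw readings (mod 100): 26.0000 mod 100 = 26.0000; 20.8000 mod 100 = 20.8000; 32.5000 mod 100 = 32.5000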